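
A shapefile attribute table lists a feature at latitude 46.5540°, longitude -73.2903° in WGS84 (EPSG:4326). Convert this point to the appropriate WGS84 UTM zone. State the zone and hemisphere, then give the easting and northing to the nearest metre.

Longitude -73.2903° lies in the 6° band [-78°, -72°), giving zone 18; latitude is north of the equator, so 18N.
Zone 18 central meridian λ₀ = 6×18 − 183 = -75°; Δλ = +1.7097°.
Transverse Mercator on WGS84 with k₀ = 0.9996 gives E = 631057.546 m, N = 5157023.538 m.

Zone 18N: E 631058 m, N 5157024 m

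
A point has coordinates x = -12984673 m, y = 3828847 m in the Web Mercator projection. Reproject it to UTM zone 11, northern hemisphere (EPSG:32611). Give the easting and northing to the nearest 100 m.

Web Mercator inverse (R = 6378137 m) → φ = 32.49790257°, λ = -116.64330215°.
UTM 11N forward: E = 533508.770 m, N = 3595682.651 m.

E 533500 m, N 3595700 m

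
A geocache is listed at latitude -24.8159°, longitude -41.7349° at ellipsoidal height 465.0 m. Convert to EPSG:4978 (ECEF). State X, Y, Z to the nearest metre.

X 4322945 m, Y -3856330 m, Z -2660773 m

WGS84: a = 6378137 m, e² = 0.006694380; N(φ) = a/√(1−e²sin²φ) = 6381900.957 m.
X = (N+h)·cosφ·cosλ = 4322945.445 m; Y = (N+h)·cosφ·sinλ = -3856329.942 m; Z = (N(1−e²)+h)·sinφ = -2660773.443 m.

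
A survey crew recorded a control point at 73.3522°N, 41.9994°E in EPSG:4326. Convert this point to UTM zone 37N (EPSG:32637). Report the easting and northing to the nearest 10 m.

Zone 37 central meridian λ₀ = 6×37 − 183 = 39°; Δλ = +2.9994°.
Transverse Mercator on WGS84 with k₀ = 0.9996 gives E = 595876.145 m, N = 8142174.384 m.

E 595880 m, N 8142170 m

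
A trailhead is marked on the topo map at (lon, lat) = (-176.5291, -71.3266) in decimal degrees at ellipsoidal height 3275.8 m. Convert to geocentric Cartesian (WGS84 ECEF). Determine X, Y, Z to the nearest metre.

WGS84: a = 6378137 m, e² = 0.006694380; N(φ) = a/√(1−e²sin²φ) = 6397384.121 m.
X = (N+h)·cosφ·cosλ = -2045560.694 m; Y = (N+h)·cosφ·sinλ = -124069.076 m; Z = (N(1−e²)+h)·sinφ = -6023150.837 m.

X -2045561 m, Y -124069 m, Z -6023151 m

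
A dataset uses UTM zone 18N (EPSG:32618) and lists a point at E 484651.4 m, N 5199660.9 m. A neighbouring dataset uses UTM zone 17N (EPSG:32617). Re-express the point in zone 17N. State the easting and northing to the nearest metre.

UTM 18N → geographic: φ = 46.95030004°, λ = -75.20170039°.
UTM 17N (λ₀ = -81°) forward: E = 941176.325 m, N = 5215981.326 m.

E 941176 m, N 5215981 m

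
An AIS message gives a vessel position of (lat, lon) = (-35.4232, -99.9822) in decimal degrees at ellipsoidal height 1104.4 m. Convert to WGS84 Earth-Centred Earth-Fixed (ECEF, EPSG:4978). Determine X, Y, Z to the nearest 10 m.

X -902120 m, Y -5125470 m, Z -3676870 m

WGS84: a = 6378137 m, e² = 0.006694380; N(φ) = a/√(1−e²sin²φ) = 6385321.243 m.
X = (N+h)·cosφ·cosλ = -902117.053 m; Y = (N+h)·cosφ·sinλ = -5125470.813 m; Z = (N(1−e²)+h)·sinφ = -3676867.800 m.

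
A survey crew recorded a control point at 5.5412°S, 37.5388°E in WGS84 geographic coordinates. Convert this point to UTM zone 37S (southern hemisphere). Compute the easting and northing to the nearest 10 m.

E 338140 m, N 9387310 m

Zone 37 central meridian λ₀ = 6×37 − 183 = 39°; Δλ = -1.4612°.
Transverse Mercator on WGS84 with k₀ = 0.9996 gives E = 338142.441 m, N = 9387312.442 m.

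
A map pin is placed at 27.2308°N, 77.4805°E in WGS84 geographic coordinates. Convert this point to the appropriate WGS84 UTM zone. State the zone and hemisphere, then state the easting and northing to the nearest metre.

Longitude 77.4805° lies in the 6° band [72°, 78°), giving zone 43; latitude is north of the equator, so 43N.
Zone 43 central meridian λ₀ = 6×43 − 183 = 75°; Δλ = +2.4805°.
Transverse Mercator on WGS84 with k₀ = 0.9996 gives E = 745643.765 m, N = 3014432.953 m.

Zone 43N: E 745644 m, N 3014433 m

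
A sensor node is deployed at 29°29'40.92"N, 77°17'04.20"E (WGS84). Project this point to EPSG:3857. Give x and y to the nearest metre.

x 8603271 m, y 3438762 m

Web Mercator is spherical with R = a = 6378137 m.
x = R·λ = 6378137 × 1.348868986 = 8603271.186 m.
y = R·ln tan(π/4 + φ/2) = 6378137 × 0.539148376 = 3438762.202 m.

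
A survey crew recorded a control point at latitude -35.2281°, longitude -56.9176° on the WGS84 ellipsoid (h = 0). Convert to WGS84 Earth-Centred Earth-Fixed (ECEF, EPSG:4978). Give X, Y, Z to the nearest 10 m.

X 2847050 m, Y -4370310 m, Z -3658570 m

WGS84: a = 6378137 m, e² = 0.006694380; N(φ) = a/√(1−e²sin²φ) = 6385252.422 m.
X = (N+h)·cosφ·cosλ = 2847054.878 m; Y = (N+h)·cosφ·sinλ = -4370307.249 m; Z = (N(1−e²)+h)·sinφ = -3658567.441 m.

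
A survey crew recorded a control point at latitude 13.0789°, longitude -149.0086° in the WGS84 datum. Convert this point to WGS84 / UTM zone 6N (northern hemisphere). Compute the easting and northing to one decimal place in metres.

Zone 6 central meridian λ₀ = 6×6 − 183 = -147°; Δλ = -2.0086°.
Transverse Mercator on WGS84 with k₀ = 0.9996 gives E = 282213.380 m, N = 1446725.121 m.

E 282213.4 m, N 1446725.1 m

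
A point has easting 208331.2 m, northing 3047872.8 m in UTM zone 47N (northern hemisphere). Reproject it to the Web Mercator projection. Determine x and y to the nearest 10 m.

Unproject from UTM 47N (λ₀ = 99°) → φ = 27.52330013°, λ = 96.04720021°.
Web Mercator (R = 6378137 m): x = 10691925.419 m, y = 3189004.699 m.

x 10691930 m, y 3189000 m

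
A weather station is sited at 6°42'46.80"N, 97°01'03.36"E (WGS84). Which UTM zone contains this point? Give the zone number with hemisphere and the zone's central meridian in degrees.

UTM zone = ⌊(λ + 180)/6⌋ + 1; 97.0176° ∈ [96°, 102°) → zone 47.
Hemisphere: N (φ ≥ 0).
Central meridian λ₀ = 6×47 − 183 = 99°.

Zone 47N, central meridian 99°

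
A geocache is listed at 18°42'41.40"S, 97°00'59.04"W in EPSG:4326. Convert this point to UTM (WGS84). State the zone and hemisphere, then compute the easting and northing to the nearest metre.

Longitude -97.0164° lies in the 6° band [-102°, -96°), giving zone 14; latitude is south of the equator, so 14S.
Zone 14 central meridian λ₀ = 6×14 − 183 = -99°; Δλ = +1.9836°.
Transverse Mercator on WGS84 with k₀ = 0.9996 gives E = 709164.259 m, N = 7929932.091 m.

Zone 14S: E 709164 m, N 7929932 m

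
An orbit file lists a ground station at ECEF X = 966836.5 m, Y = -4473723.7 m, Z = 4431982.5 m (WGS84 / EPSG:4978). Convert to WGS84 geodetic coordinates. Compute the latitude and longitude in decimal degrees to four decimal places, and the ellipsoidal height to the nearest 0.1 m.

λ = atan2(Y, X) = -77.80509976°; p = √(X²+Y²) = 4577005.2 m.
Bowring's method on WGS84 (a = 6378137 m, b = 6356752.314 m) gives φ = 44.26999982°, h = 3379.691 m.

lat 44.2700°, lon -77.8051°, h 3379.7 m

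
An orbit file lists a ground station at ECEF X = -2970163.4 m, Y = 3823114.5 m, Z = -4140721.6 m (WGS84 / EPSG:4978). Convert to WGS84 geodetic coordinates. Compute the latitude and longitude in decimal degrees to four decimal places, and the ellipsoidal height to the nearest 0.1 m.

λ = atan2(Y, X) = 127.84350071°; p = √(X²+Y²) = 4841288.6 m.
Bowring's method on WGS84 (a = 6378137 m, b = 6356752.314 m) gives φ = -40.73030035°, h = 1453.624 m.

lat -40.7303°, lon 127.8435°, h 1453.6 m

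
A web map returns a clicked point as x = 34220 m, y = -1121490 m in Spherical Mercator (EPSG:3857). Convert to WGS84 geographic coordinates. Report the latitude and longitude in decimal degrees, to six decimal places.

R = 6378137 m. λ = x/R = 0.30740349°.
φ = 2·arctan(exp(y/R)) − 90° = 2·arctan(0.83876) − 90° = -10.02300077°.

lat -10.023001°, lon 0.307403°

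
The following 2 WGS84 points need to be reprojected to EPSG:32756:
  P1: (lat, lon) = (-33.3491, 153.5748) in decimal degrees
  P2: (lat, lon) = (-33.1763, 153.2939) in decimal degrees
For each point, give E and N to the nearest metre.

P1: E 553483 m, N 6309863 m; P2: E 527400 m, N 6329130 m

UTM zone 56S: λ₀ = 153°, k₀ = 0.9996.
P1 (-33.3491°, 153.5748°) → (553483.322, 6309863.226) m.
P2 (-33.1763°, 153.2939°) → (527400.229, 6329129.689) m.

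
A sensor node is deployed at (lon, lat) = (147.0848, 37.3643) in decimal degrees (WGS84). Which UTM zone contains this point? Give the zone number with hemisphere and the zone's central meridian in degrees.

Zone 55N, central meridian 147°

UTM zone = ⌊(λ + 180)/6⌋ + 1; 147.0848° ∈ [144°, 150°) → zone 55.
Hemisphere: N (φ ≥ 0).
Central meridian λ₀ = 6×55 − 183 = 147°.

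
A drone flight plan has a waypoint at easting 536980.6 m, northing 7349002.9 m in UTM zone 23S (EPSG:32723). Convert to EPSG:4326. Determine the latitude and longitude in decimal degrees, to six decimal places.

Zone 23S: λ₀ = -45°, k₀ = 0.9996, false easting 500000 m, false northing 10000000 m.
Meridian distance M = (N − FN)/k₀ = -2652057.9 m.
Inverse transverse Mercator on WGS84 gives φ = -23.97040026°, λ = -44.63649994°.

lat -23.970400°, lon -44.636500°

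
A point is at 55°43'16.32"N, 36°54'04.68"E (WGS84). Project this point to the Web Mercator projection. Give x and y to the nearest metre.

x 4107834 m, y 7503113 m

Web Mercator is spherical with R = a = 6378137 m.
x = R·λ = 6378137 × 0.644049183 = 4107833.926 m.
y = R·ln tan(π/4 + φ/2) = 6378137 × 1.176380106 = 7503113.483 m.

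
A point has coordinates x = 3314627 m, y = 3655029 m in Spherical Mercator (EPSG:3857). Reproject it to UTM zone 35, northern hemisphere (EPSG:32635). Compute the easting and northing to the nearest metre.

E 764568 m, N 3451917 m

Web Mercator inverse (R = 6378137 m) → φ = 31.17140185°, λ = 29.77580095°.
UTM 35N forward: E = 764568.013 m, N = 3451916.600 m.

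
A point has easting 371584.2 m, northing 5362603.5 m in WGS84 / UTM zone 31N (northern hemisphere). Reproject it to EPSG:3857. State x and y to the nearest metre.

Unproject from UTM 31N (λ₀ = 3°) → φ = 48.40350019°, λ = 1.26490062°.
Web Mercator (R = 6378137 m): x = 140808.092 m, y = 6174247.344 m.

x 140808 m, y 6174247 m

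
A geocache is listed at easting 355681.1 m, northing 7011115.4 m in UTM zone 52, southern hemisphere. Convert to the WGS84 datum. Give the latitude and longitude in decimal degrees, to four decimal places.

lat -27.0146°, lon 127.5453°

Zone 52S: λ₀ = 129°, k₀ = 0.9996, false easting 500000 m, false northing 10000000 m.
Meridian distance M = (N − FN)/k₀ = -2990080.6 m.
Inverse transverse Mercator on WGS84 gives φ = -27.01459993°, λ = 127.54529963°.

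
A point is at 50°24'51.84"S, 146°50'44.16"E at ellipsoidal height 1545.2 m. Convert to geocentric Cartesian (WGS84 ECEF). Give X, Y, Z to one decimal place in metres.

X -3410275.9 m, Y 2227747.6 m, Z -4893481.2 m

WGS84: a = 6378137 m, e² = 0.006694380; N(φ) = a/√(1−e²sin²φ) = 6390854.812 m.
X = (N+h)·cosφ·cosλ = -3410275.852 m; Y = (N+h)·cosφ·sinλ = 2227747.631 m; Z = (N(1−e²)+h)·sinφ = -4893481.208 m.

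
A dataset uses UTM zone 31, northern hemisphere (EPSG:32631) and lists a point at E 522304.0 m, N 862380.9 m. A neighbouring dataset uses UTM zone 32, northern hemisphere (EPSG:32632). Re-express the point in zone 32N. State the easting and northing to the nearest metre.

UTM 31N → geographic: φ = 7.80169974°, λ = 3.20230018°.
UTM 32N (λ₀ = 9°) forward: E = -140267.006 m, N = 866784.203 m.

E -140267 m, N 866784 m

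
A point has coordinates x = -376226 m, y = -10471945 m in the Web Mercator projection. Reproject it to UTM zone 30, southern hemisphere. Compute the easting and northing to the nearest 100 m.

E 484200 m, N 2447700 m

Web Mercator inverse (R = 6378137 m) → φ = -68.08380058°, λ = -3.37969566°.
UTM 30S forward: E = 484184.406 m, N = 2447744.018 m.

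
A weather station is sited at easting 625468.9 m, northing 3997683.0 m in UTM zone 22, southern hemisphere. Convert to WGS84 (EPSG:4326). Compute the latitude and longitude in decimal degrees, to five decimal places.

Zone 22S: λ₀ = -51°, k₀ = 0.9996, false easting 500000 m, false northing 10000000 m.
Meridian distance M = (N − FN)/k₀ = -6004718.9 m.
Inverse transverse Mercator on WGS84 gives φ = -54.15360018°, λ = -49.07869982°.

lat -54.15360°, lon -49.07870°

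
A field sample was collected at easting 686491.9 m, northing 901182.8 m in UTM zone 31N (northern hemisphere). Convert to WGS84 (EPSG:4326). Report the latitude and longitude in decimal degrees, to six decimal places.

lat 8.149200°, lon 4.692700°

Zone 31N: λ₀ = 3°, k₀ = 0.9996, false easting 500000 m.
Meridian distance M = (N − FN)/k₀ = 901543.4 m.
Inverse transverse Mercator on WGS84 gives φ = 8.14920017°, λ = 4.69269970°.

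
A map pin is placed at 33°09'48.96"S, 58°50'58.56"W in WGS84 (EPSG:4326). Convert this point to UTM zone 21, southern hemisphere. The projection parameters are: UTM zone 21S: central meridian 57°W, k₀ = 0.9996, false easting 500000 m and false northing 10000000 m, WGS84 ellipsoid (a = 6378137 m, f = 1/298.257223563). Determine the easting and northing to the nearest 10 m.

E 327530 m, N 6329050 m

Zone 21 central meridian λ₀ = 6×21 − 183 = -57°; Δλ = -1.8496°.
Transverse Mercator on WGS84 with k₀ = 0.9996 gives E = 327525.532 m, N = 6329052.917 m.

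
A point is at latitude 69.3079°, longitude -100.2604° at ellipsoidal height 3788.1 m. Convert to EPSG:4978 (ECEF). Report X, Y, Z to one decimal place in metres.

X -402851.3 m, Y -2225490.1 m, Z 5947739.2 m

WGS84: a = 6378137 m, e² = 0.006694380; N(φ) = a/√(1−e²sin²φ) = 6396902.860 m.
X = (N+h)·cosφ·cosλ = -402851.347 m; Y = (N+h)·cosφ·sinλ = -2225490.090 m; Z = (N(1−e²)+h)·sinφ = 5947739.162 m.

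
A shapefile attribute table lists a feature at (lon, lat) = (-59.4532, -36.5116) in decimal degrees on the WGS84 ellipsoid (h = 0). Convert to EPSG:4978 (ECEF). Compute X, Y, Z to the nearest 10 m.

WGS84: a = 6378137 m, e² = 0.006694380; N(φ) = a/√(1−e²sin²φ) = 6385708.114 m.
X = (N+h)·cosφ·cosλ = 2608514.457 m; Y = (N+h)·cosφ·sinλ = -4420118.848 m; Z = (N(1−e²)+h)·sinφ = -3773969.222 m.

X 2608510 m, Y -4420120 m, Z -3773970 m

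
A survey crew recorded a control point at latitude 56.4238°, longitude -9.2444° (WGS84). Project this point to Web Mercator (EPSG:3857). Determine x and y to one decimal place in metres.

x -1029081.9 m, y 7643249.0 m

Web Mercator is spherical with R = a = 6378137 m.
x = R·λ = 6378137 × -0.161345217 = -1029081.901 m.
y = R·ln tan(π/4 + φ/2) = 6378137 × 1.198351341 = 7643249.024 m.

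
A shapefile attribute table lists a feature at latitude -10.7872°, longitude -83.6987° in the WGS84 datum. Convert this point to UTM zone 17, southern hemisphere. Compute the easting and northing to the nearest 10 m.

E 204870 m, N 8806250 m

Zone 17 central meridian λ₀ = 6×17 − 183 = -81°; Δλ = -2.6987°.
Transverse Mercator on WGS84 with k₀ = 0.9996 gives E = 204872.020 m, N = 8806248.225 m.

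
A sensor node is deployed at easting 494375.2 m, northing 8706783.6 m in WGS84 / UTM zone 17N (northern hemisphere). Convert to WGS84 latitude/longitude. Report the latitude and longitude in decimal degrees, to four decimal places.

Zone 17N: λ₀ = -81°, k₀ = 0.9996, false easting 500000 m.
Meridian distance M = (N − FN)/k₀ = 8710267.7 m.
Inverse transverse Mercator on WGS84 gives φ = 78.43370032°, λ = -81.25130034°.

lat 78.4337°, lon -81.2513°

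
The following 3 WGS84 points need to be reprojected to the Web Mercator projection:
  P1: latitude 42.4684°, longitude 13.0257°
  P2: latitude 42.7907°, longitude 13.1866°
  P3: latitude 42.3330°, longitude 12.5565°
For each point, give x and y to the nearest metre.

P1: x 1450014 m, y 5231404 m; P2: x 1467926 m, y 5280168 m; P3: x 1397783 m, y 5210992 m

Web Mercator: x = R·λ, y = R·ln tan(π/4+φ/2), R = 6378137 m.
P1 (42.4684°, 13.0257°) → (1450014.291, 5231403.791) m.
P2 (42.7907°, 13.1866°) → (1467925.597, 5280168.320) m.
P3 (42.3330°, 12.5565°) → (1397783.186, 5210992.487) m.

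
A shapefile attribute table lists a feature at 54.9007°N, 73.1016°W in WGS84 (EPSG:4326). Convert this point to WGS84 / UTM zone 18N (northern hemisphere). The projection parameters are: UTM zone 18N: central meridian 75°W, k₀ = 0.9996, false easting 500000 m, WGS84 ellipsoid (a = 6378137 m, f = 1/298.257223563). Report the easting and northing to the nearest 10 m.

E 621730 m, N 6085390 m

Zone 18 central meridian λ₀ = 6×18 − 183 = -75°; Δλ = +1.8984°.
Transverse Mercator on WGS84 with k₀ = 0.9996 gives E = 621730.054 m, N = 6085391.703 m.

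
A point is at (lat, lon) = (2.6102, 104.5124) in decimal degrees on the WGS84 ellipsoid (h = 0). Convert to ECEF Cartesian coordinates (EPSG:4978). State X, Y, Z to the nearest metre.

X -1596647 m, Y 6168269 m, Z 288523 m

WGS84: a = 6378137 m, e² = 0.006694380; N(φ) = a/√(1−e²sin²φ) = 6378181.277 m.
X = (N+h)·cosφ·cosλ = -1596647.143 m; Y = (N+h)·cosφ·sinλ = 6168269.032 m; Z = (N(1−e²)+h)·sinφ = 288523.154 m.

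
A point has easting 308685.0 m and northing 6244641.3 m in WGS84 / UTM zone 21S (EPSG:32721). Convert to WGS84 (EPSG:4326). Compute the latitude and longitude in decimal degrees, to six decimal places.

lat -33.921300°, lon -59.069600°

Zone 21S: λ₀ = -57°, k₀ = 0.9996, false easting 500000 m, false northing 10000000 m.
Meridian distance M = (N − FN)/k₀ = -3756861.4 m.
Inverse transverse Mercator on WGS84 gives φ = -33.92130030°, λ = -59.06960035°.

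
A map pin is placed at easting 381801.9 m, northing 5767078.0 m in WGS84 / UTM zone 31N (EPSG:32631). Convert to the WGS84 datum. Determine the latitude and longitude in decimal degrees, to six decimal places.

Zone 31N: λ₀ = 3°, k₀ = 0.9996, false easting 500000 m.
Meridian distance M = (N − FN)/k₀ = 5769385.8 m.
Inverse transverse Mercator on WGS84 gives φ = 52.04169996°, λ = 1.27659945°.

lat 52.041700°, lon 1.276599°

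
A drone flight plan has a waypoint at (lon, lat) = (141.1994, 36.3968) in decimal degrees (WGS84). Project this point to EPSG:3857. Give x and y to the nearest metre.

x 15718245 m, y 4355359 m

Web Mercator is spherical with R = a = 6378137 m.
x = R·λ = 6378137 × 2.464394432 = 15718245.308 m.
y = R·ln tan(π/4 + φ/2) = 6378137 × 0.682857503 = 4355358.703 m.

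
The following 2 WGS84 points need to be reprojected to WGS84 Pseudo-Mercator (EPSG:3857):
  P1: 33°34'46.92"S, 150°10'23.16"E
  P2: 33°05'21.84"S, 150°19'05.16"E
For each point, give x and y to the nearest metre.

Web Mercator: x = R·λ, y = R·ln tan(π/4+φ/2), R = 6378137 m.
P1 (-33.5797°, 150.1731°) → (16717193.023, -3972504.664) m.
P2 (-33.0894°, 150.3181°) → (16733334.349, -3907176.339) m.

P1: x 16717193 m, y -3972505 m; P2: x 16733334 m, y -3907176 m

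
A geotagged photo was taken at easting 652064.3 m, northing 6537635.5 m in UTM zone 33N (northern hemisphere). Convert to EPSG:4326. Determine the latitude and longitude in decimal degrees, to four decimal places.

lat 58.9513°, lon 17.6435°

Zone 33N: λ₀ = 15°, k₀ = 0.9996, false easting 500000 m.
Meridian distance M = (N − FN)/k₀ = 6540251.6 m.
Inverse transverse Mercator on WGS84 gives φ = 58.95130044°, λ = 17.64349930°.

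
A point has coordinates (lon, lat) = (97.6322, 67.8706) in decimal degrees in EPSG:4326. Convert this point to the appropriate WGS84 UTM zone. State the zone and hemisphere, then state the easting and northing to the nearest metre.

Zone 47N: E 442504 m, N 7529073 m

Longitude 97.6322° lies in the 6° band [96°, 102°), giving zone 47; latitude is north of the equator, so 47N.
Zone 47 central meridian λ₀ = 6×47 − 183 = 99°; Δλ = -1.3678°.
Transverse Mercator on WGS84 with k₀ = 0.9996 gives E = 442504.123 m, N = 7529073.235 m.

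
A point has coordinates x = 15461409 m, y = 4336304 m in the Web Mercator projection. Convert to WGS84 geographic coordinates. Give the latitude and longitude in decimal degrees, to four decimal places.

lat 36.2589°, lon 138.8922°

R = 6378137 m. λ = x/R = 138.89220019°.
φ = 2·arctan(exp(y/R)) − 90° = 2·arctan(1.97362) − 90° = 36.25889754°.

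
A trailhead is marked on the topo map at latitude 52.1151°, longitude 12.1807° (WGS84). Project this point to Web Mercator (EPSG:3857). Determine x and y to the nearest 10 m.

x 1355950 m, y 6820960 m

Web Mercator is spherical with R = a = 6378137 m.
x = R·λ = 6378137 × 0.212593320 = 1355949.322 m.
y = R·ln tan(π/4 + φ/2) = 6378137 × 1.069428867 = 6820963.826 m.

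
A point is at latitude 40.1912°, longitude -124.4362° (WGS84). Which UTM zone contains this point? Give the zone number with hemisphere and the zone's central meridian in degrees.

UTM zone = ⌊(λ + 180)/6⌋ + 1; -124.4362° ∈ [-126°, -120°) → zone 10.
Hemisphere: N (φ ≥ 0).
Central meridian λ₀ = 6×10 − 183 = -123°.

Zone 10N, central meridian -123°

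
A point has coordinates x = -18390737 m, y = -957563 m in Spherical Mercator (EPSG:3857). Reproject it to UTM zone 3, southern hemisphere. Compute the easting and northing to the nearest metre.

Web Mercator inverse (R = 6378137 m) → φ = -8.56980160°, λ = -165.20680133°.
UTM 3S forward: E = 477243.376 m, N = 9052702.694 m.

E 477243 m, N 9052703 m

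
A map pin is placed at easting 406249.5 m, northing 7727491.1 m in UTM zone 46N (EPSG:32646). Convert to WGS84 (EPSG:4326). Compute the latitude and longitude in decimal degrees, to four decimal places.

lat 69.6392°, lon 90.5851°

Zone 46N: λ₀ = 93°, k₀ = 0.9996, false easting 500000 m.
Meridian distance M = (N − FN)/k₀ = 7730583.3 m.
Inverse transverse Mercator on WGS84 gives φ = 69.63920017°, λ = 90.58509875°.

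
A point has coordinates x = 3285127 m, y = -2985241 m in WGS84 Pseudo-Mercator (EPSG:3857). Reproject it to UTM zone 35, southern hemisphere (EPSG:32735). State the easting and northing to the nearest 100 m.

E 751600 m, N 7134300 m

Web Mercator inverse (R = 6378137 m) → φ = -25.88820314°, λ = 29.51079794°.
UTM 35S forward: E = 751562.328 m, N = 7134289.234 m.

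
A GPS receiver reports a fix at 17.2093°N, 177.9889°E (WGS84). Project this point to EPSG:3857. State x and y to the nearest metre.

Web Mercator is spherical with R = a = 6378137 m.
x = R·λ = 6378137 × 3.106492337 = 19813633.715 m.
y = R·ln tan(π/4 + φ/2) = 6378137 × 0.304979724 = 1945202.459 m.

x 19813634 m, y 1945202 m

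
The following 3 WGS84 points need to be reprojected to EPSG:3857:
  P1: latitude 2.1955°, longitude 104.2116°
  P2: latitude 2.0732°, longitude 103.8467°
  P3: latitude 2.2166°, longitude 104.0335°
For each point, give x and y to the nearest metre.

P1: x 11600782 m, y 244462 m; P2: x 11560162 m, y 230838 m; P3: x 11580956 m, y 246812 m

Web Mercator: x = R·λ, y = R·ln tan(π/4+φ/2), R = 6378137 m.
P1 (2.1955°, 104.2116°) → (11600782.247, 244461.774) m.
P2 (2.0732°, 103.8467°) → (11560161.765, 230837.946) m.
P3 (2.2166°, 104.0335°) → (11580956.245, 246812.358) m.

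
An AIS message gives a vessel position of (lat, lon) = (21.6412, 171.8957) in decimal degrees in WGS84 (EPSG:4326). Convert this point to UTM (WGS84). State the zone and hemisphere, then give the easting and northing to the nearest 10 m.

Longitude 171.8957° lies in the 6° band [168°, 174°), giving zone 59; latitude is north of the equator, so 59N.
Zone 59 central meridian λ₀ = 6×59 − 183 = 171°; Δλ = +0.8957°.
Transverse Mercator on WGS84 with k₀ = 0.9996 gives E = 592688.442 m, N = 2393380.896 m.

Zone 59N: E 592690 m, N 2393380 m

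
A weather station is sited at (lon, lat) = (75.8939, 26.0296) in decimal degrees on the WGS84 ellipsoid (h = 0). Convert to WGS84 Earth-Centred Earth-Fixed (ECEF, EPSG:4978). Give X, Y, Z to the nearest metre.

WGS84: a = 6378137 m, e² = 0.006694380; N(φ) = a/√(1−e²sin²φ) = 6382252.264 m.
X = (N+h)·cosφ·cosλ = 1397696.039 m; Y = (N+h)·cosφ·sinλ = 5561954.904 m; Z = (N(1−e²)+h)·sinφ = 2782009.018 m.

X 1397696 m, Y 5561955 m, Z 2782009 m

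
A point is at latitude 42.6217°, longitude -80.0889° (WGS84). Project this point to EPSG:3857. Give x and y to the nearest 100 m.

Web Mercator is spherical with R = a = 6378137 m.
x = R·λ = 6378137 × -1.397814999 = -8915455.566 m.
y = R·ln tan(π/4 + φ/2) = 6378137 × 0.823840387 = 5254566.854 m.

x -8915500 m, y 5254600 m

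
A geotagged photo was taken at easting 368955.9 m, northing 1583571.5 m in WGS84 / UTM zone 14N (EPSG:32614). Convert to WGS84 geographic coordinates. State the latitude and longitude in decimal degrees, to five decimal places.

Zone 14N: λ₀ = -99°, k₀ = 0.9996, false easting 500000 m.
Meridian distance M = (N − FN)/k₀ = 1584205.2 m.
Inverse transverse Mercator on WGS84 gives φ = 14.32099967°, λ = -100.21510012°.

lat 14.32100°, lon -100.21510°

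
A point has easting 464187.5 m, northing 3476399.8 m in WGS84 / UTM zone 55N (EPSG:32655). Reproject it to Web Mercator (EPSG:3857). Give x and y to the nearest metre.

Unproject from UTM 55N (λ₀ = 147°) → φ = 31.42169992°, λ = 146.62319959°.
Web Mercator (R = 6378137 m): x = 16322019.917 m, y = 3687636.858 m.

x 16322020 m, y 3687637 m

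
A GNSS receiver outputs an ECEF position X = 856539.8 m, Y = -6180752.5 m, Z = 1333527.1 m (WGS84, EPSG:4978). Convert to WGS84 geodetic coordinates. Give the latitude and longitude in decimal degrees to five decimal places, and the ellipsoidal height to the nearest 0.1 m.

lat 12.14220°, lon -82.11010°, h 3526.9 m

λ = atan2(Y, X) = -82.11009999°; p = √(X²+Y²) = 6239820.7 m.
Bowring's method on WGS84 (a = 6378137 m, b = 6356752.314 m) gives φ = 12.14219976°, h = 3526.934 m.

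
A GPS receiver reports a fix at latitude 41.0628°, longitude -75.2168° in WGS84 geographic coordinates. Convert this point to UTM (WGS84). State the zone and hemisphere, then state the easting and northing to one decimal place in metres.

Longitude -75.2168° lies in the 6° band [-78°, -72°), giving zone 18; latitude is north of the equator, so 18N.
Zone 18 central meridian λ₀ = 6×18 − 183 = -75°; Δλ = -0.2168°.
Transverse Mercator on WGS84 with k₀ = 0.9996 gives E = 481784.099 m, N = 4545751.134 m.

Zone 18N: E 481784.1 m, N 4545751.1 m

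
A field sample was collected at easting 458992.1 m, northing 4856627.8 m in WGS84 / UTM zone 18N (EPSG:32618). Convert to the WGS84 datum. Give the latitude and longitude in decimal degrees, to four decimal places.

lat 43.8616°, lon -75.5103°

Zone 18N: λ₀ = -75°, k₀ = 0.9996, false easting 500000 m.
Meridian distance M = (N − FN)/k₀ = 4858571.2 m.
Inverse transverse Mercator on WGS84 gives φ = 43.86160014°, λ = -75.51030056°.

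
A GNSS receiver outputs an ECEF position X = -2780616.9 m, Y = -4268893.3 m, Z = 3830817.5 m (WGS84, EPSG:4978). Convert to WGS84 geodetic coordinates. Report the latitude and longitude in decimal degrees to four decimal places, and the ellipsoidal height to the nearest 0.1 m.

λ = atan2(Y, X) = -123.07889989°; p = √(X²+Y²) = 5094632.5 m.
Bowring's method on WGS84 (a = 6378137 m, b = 6356752.314 m) gives φ = 37.12559968°, h = 3813.080 m.

lat 37.1256°, lon -123.0789°, h 3813.1 m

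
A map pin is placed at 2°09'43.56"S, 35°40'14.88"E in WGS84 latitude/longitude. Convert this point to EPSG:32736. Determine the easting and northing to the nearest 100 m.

E 797100 m, N 9760800 m

Zone 36 central meridian λ₀ = 6×36 − 183 = 33°; Δλ = +2.6708°.
Transverse Mercator on WGS84 with k₀ = 0.9996 gives E = 797091.039 m, N = 9760760.471 m.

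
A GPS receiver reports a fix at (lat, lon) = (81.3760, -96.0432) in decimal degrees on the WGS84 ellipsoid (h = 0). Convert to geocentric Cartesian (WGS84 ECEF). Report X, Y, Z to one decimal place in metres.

X -101019.1 m, Y -954210.8 m, Z 6284404.6 m

WGS84: a = 6378137 m, e² = 0.006694380; N(φ) = a/√(1−e²sin²φ) = 6399108.795 m.
X = (N+h)·cosφ·cosλ = -101019.059 m; Y = (N+h)·cosφ·sinλ = -954210.789 m; Z = (N(1−e²)+h)·sinφ = 6284404.552 m.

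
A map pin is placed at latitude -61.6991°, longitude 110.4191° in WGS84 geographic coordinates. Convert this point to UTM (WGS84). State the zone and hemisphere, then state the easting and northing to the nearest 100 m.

Zone 49S: E 469300 m, N 3159200 m

Longitude 110.4191° lies in the 6° band [108°, 114°), giving zone 49; latitude is south of the equator, so 49S.
Zone 49 central meridian λ₀ = 6×49 − 183 = 111°; Δλ = -0.5809°.
Transverse Mercator on WGS84 with k₀ = 0.9996 gives E = 469274.680 m, N = 3159202.533 m.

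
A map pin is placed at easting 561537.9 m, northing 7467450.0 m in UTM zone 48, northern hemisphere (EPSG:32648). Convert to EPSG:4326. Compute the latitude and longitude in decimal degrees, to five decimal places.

lat 67.31720°, lon 106.43010°

Zone 48N: λ₀ = 105°, k₀ = 0.9996, false easting 500000 m.
Meridian distance M = (N − FN)/k₀ = 7470438.2 m.
Inverse transverse Mercator on WGS84 gives φ = 67.31719982°, λ = 106.43009892°.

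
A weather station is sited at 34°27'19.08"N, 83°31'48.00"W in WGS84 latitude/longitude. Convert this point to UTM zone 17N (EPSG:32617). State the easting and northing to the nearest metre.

E 267586 m, N 3815545 m

Zone 17 central meridian λ₀ = 6×17 − 183 = -81°; Δλ = -2.5300°.
Transverse Mercator on WGS84 with k₀ = 0.9996 gives E = 267586.493 m, N = 3815544.851 m.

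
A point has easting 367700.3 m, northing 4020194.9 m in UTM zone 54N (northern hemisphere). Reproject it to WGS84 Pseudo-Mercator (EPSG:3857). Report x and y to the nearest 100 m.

Unproject from UTM 54N (λ₀ = 141°) → φ = 36.31770039°, λ = 139.52619965°.
Web Mercator (R = 6378137 m): x = 15531985.497 m, y = 4344424.974 m.

x 15532000 m, y 4344400 m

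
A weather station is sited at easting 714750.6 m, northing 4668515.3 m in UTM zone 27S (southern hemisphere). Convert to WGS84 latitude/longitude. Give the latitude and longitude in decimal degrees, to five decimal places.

Zone 27S: λ₀ = -21°, k₀ = 0.9996, false easting 500000 m, false northing 10000000 m.
Meridian distance M = (N − FN)/k₀ = -5333618.1 m.
Inverse transverse Mercator on WGS84 gives φ = -48.10040023°, λ = -18.11540046°.

lat -48.10040°, lon -18.11540°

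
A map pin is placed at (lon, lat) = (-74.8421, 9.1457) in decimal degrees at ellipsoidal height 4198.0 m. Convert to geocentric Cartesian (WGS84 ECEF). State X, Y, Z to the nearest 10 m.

X 1647780 m, Y -6082490 m, Z 1007740 m

WGS84: a = 6378137 m, e² = 0.006694380; N(φ) = a/√(1−e²sin²φ) = 6378676.419 m.
X = (N+h)·cosφ·cosλ = 1647776.842 m; Y = (N+h)·cosφ·sinλ = -6082486.884 m; Z = (N(1−e²)+h)·sinφ = 1007742.581 m.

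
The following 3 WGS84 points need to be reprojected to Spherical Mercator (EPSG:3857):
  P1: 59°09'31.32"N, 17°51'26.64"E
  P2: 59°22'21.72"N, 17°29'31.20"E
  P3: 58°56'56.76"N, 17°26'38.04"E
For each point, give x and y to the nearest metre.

P1: x 1987877 m, y 8214767 m; P2: x 1947201 m, y 8261381 m; P3: x 1941846 m, y 8169394 m

Web Mercator: x = R·λ, y = R·ln tan(π/4+φ/2), R = 6378137 m.
P1 (59.1587°, 17.8574°) → (1987876.675, 8214767.394) m.
P2 (59.3727°, 17.4920°) → (1947200.533, 8261381.444) m.
P3 (58.9491°, 17.4439°) → (1941846.065, 8169393.566) m.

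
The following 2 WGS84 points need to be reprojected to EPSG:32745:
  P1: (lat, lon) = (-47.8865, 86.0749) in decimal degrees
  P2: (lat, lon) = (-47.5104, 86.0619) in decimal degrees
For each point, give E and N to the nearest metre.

P1: E 430841 m, N 4695901 m; P2: E 429363 m, N 4737688 m

UTM zone 45S: λ₀ = 87°, k₀ = 0.9996.
P1 (-47.8865°, 86.0749°) → (430840.769, 4695900.512) m.
P2 (-47.5104°, 86.0619°) → (429362.697, 4737688.016) m.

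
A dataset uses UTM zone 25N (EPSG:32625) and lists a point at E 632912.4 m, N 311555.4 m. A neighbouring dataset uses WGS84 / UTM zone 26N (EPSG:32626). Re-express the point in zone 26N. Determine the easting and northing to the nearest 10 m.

UTM 25N → geographic: φ = 2.81809961°, λ = -31.80420023°.
UTM 26N (λ₀ = -27°) forward: E = -34572.967 m, N = 312591.049 m.

E -34570 m, N 312590 m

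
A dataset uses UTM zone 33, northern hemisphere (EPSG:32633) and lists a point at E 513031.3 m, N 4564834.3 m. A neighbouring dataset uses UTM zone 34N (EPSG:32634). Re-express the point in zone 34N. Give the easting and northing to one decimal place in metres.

UTM 33N → geographic: φ = 41.23480020°, λ = 15.15550036°.
UTM 34N (λ₀ = 21°) forward: E = 10105.135 m, N = 4581322.816 m.

E 10105.1 m, N 4581322.8 m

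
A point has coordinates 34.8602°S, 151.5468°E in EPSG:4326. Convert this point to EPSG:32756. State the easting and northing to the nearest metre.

E 367163 m, N 6141497 m

Zone 56 central meridian λ₀ = 6×56 − 183 = 153°; Δλ = -1.4532°.
Transverse Mercator on WGS84 with k₀ = 0.9996 gives E = 367162.976 m, N = 6141497.057 m.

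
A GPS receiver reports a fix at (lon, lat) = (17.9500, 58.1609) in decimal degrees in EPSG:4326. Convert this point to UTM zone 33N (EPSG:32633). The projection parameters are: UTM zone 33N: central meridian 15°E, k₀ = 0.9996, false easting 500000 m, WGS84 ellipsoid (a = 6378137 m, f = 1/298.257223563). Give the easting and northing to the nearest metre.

E 673555 m, N 6450421 m

Zone 33 central meridian λ₀ = 6×33 − 183 = 15°; Δλ = +2.9500°.
Transverse Mercator on WGS84 with k₀ = 0.9996 gives E = 673555.307 m, N = 6450420.852 m.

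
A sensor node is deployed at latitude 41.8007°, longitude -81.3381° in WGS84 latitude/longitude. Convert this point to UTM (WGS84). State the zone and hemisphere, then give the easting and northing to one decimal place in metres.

Longitude -81.3381° lies in the 6° band [-84°, -78°), giving zone 17; latitude is north of the equator, so 17N.
Zone 17 central meridian λ₀ = 6×17 − 183 = -81°; Δλ = -0.3381°.
Transverse Mercator on WGS84 with k₀ = 0.9996 gives E = 471912.141 m, N = 4627703.798 m.

Zone 17N: E 471912.1 m, N 4627703.8 m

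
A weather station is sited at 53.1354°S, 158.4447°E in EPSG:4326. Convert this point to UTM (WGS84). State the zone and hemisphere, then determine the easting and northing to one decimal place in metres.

Longitude 158.4447° lies in the 6° band [156°, 162°), giving zone 57; latitude is south of the equator, so 57S.
Zone 57 central meridian λ₀ = 6×57 − 183 = 159°; Δλ = -0.5553°.
Transverse Mercator on WGS84 with k₀ = 0.9996 gives E = 462850.462 m, N = 4112523.136 m.

Zone 57S: E 462850.5 m, N 4112523.1 m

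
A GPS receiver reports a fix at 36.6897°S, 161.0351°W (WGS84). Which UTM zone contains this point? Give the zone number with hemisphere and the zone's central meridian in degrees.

UTM zone = ⌊(λ + 180)/6⌋ + 1; -161.0351° ∈ [-162°, -156°) → zone 4.
Hemisphere: S (φ < 0).
Central meridian λ₀ = 6×4 − 183 = -159°.

Zone 4S, central meridian -159°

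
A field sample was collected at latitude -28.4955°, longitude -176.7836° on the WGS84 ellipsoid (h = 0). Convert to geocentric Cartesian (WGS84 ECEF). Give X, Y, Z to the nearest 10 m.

WGS84: a = 6378137 m, e² = 0.006694380; N(φ) = a/√(1−e²sin²φ) = 6383001.868 m.
X = (N+h)·cosφ·cosλ = -5600893.709 m; Y = (N+h)·cosφ·sinλ = -314746.776 m; Z = (N(1−e²)+h)·sinφ = -3024878.521 m.

X -5600890 m, Y -314750 m, Z -3024880 m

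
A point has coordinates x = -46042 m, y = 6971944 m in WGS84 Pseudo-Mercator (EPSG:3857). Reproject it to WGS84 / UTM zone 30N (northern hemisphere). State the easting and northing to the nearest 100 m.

Web Mercator inverse (R = 6378137 m) → φ = 52.94019897°, λ = -0.41360232°.
UTM 30N forward: E = 673797.722 m, N = 5868749.465 m.

E 673800 m, N 5868700 m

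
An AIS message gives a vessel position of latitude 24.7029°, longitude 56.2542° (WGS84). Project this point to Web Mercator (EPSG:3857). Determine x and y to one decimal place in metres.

Web Mercator is spherical with R = a = 6378137 m.
x = R·λ = 6378137 × 0.981821008 = 6262188.899 m.
y = R·ln tan(π/4 + φ/2) = 6378137 × 0.445160784 = 2839296.468 m.

x 6262188.9 m, y 2839296.5 m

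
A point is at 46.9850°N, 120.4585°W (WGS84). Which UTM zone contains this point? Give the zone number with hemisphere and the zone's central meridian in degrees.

Zone 10N, central meridian -123°

UTM zone = ⌊(λ + 180)/6⌋ + 1; -120.4585° ∈ [-126°, -120°) → zone 10.
Hemisphere: N (φ ≥ 0).
Central meridian λ₀ = 6×10 − 183 = -123°.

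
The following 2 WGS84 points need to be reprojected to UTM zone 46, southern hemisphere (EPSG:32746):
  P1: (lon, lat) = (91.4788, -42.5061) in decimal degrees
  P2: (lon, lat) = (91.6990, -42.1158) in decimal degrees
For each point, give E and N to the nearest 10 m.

UTM zone 46S: λ₀ = 93°, k₀ = 0.9996.
P1 (-42.5061°, 91.4788°) → (375019.725, 5292908.438) m.
P2 (-42.1158°, 91.6990°) → (392448.897, 5336547.544) m.

P1: E 375020 m, N 5292910 m; P2: E 392450 m, N 5336550 m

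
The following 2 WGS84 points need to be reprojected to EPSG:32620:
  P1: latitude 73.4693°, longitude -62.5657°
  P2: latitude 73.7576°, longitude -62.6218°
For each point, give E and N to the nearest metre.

P1: E 513793 m, N 8152883 m; P2: E 511807 m, N 8185033 m

UTM zone 20N: λ₀ = -63°, k₀ = 0.9996.
P1 (73.4693°, -62.5657°) → (513792.739, 8152882.885) m.
P2 (73.7576°, -62.6218°) → (511807.432, 8185032.798) m.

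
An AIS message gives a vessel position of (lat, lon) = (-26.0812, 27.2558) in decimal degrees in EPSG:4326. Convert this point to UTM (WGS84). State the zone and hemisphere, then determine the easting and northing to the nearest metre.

Longitude 27.2558° lies in the 6° band [24°, 30°), giving zone 35; latitude is south of the equator, so 35S.
Zone 35 central meridian λ₀ = 6×35 − 183 = 27°; Δλ = +0.2558°.
Transverse Mercator on WGS84 with k₀ = 0.9996 gives E = 525582.295 m, N = 7115298.617 m.

Zone 35S: E 525582 m, N 7115299 m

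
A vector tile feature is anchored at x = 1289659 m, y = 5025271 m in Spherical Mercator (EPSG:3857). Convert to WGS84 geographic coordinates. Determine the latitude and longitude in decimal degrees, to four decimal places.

R = 6378137 m. λ = x/R = 11.58520391°.
φ = 2·arctan(exp(y/R)) − 90° = 2·arctan(2.19875) − 90° = 41.08759836°.

lat 41.0876°, lon 11.5852°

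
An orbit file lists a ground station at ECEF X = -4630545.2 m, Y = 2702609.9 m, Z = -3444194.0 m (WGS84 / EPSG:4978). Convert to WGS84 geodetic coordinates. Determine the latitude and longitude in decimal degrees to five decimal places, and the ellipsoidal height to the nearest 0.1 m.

λ = atan2(Y, X) = 149.73009951°; p = √(X²+Y²) = 5361534.2 m.
Bowring's method on WGS84 (a = 6378137 m, b = 6356752.314 m) gives φ = -32.89150025°, h = 613.723 m.

lat -32.89150°, lon 149.73010°, h 613.7 m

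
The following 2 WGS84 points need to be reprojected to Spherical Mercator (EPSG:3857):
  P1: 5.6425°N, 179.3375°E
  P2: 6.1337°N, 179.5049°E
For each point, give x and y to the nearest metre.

P1: x 19963759 m, y 629138 m; P2: x 19982394 m, y 684108 m

Web Mercator: x = R·λ, y = R·ln tan(π/4+φ/2), R = 6378137 m.
P1 (5.6425°, 179.3375°) → (19963759.180, 629137.984) m.
P2 (6.1337°, 179.5049°) → (19982394.063, 684108.304) m.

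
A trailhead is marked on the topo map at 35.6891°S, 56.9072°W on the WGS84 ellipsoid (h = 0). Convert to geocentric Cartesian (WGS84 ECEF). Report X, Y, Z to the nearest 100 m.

WGS84: a = 6378137 m, e² = 0.006694380; N(φ) = a/√(1−e²sin²φ) = 6385415.303 m.
X = (N+h)·cosφ·cosλ = 2831647.659 m; Y = (N+h)·cosφ·sinλ = -4344932.136 m; Z = (N(1−e²)+h)·sinφ = -3700228.742 m.

X 2831600 m, Y -4344900 m, Z -3700200 m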